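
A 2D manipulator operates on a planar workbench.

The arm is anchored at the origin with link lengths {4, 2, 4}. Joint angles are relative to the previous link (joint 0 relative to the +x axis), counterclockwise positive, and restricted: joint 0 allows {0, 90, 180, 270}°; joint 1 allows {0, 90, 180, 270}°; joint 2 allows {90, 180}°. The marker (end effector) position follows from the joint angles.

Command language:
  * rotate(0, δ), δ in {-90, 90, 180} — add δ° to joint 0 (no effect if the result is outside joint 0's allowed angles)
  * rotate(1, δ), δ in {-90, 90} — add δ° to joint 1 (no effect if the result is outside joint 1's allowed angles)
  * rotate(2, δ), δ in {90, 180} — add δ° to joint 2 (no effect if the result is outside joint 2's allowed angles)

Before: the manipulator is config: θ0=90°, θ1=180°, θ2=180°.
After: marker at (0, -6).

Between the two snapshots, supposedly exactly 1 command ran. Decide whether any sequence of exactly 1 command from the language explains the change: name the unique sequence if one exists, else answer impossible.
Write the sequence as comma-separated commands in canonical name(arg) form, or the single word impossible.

begin: config: θ0=90°, θ1=180°, θ2=180°
t=1 rotate(0, 180) ⇒ config: θ0=270°, θ1=180°, θ2=180°
all 7 alternatives checked — unique.

rotate(0, 180)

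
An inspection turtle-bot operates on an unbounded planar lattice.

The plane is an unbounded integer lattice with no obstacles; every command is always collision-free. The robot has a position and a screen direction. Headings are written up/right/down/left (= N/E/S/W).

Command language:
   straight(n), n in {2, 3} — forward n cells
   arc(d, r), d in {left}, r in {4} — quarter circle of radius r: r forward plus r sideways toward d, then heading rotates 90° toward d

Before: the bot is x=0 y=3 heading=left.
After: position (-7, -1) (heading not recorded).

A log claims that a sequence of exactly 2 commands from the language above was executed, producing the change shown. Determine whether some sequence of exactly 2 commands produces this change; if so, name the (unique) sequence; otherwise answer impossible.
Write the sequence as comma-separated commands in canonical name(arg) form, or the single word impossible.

key: order matters: swapping straight(3) and arc(left, 4) lands elsewhere
begin: x=0 y=3 heading=left
[1] after straight(3): x=-3 y=3 heading=left
[2] after arc(left, 4): x=-7 y=-1 heading=down
no other 2-command option fits: unique.

straight(3), arc(left, 4)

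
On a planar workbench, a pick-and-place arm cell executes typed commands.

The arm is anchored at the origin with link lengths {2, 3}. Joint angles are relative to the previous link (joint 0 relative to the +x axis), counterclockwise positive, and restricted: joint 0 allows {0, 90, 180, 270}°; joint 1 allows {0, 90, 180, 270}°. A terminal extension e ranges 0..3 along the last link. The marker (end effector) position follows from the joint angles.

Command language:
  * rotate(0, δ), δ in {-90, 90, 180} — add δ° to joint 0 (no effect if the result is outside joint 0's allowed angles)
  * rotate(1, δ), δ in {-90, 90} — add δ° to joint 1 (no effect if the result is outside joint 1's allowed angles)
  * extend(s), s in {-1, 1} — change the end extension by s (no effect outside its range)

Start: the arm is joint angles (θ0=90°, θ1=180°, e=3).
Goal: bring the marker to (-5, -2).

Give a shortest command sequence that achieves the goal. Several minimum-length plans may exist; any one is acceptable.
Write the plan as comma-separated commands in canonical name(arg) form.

extend(-1), rotate(0, 180), rotate(1, 90)

begin: joint angles (θ0=90°, θ1=180°, e=3)
1. extend(-1) → joint angles (θ0=90°, θ1=180°, e=2)
2. rotate(0, 180) → joint angles (θ0=270°, θ1=180°, e=2)
3. rotate(1, 90) → joint angles (θ0=270°, θ1=270°, e=2)
shorter routes all fall short; 3 is best.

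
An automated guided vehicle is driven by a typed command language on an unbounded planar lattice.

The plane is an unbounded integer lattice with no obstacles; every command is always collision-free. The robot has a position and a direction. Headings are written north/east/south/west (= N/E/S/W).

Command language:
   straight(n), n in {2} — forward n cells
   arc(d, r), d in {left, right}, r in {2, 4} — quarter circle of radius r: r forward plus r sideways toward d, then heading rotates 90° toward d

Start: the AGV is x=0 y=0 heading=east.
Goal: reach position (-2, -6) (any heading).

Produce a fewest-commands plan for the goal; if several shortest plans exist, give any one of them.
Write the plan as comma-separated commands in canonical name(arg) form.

from: x=0 y=0 heading=east
step 1 (arc(right, 2)): x=2 y=-2 heading=south
step 2 (arc(right, 4)): x=-2 y=-6 heading=west
minimal: 2 command(s), checked below 2.

arc(right, 2), arc(right, 4)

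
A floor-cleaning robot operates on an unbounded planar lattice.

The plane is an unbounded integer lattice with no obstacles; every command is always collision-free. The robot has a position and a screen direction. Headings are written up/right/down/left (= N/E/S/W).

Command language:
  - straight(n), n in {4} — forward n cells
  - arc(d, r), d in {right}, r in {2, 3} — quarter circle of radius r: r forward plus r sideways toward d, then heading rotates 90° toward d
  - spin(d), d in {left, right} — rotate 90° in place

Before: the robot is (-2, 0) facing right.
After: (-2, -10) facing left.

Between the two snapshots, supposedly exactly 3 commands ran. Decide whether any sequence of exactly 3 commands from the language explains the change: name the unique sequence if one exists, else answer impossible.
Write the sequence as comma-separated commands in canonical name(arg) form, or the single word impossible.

arc(right, 3), straight(4), arc(right, 3)

key: position moved to (-2,-10) AND the heading swung to W — translation plus rotation needed
initial: (-2, 0) facing right
[1] after arc(right, 3): (1, -3) facing down
[2] after straight(4): (1, -7) facing down
[3] after arc(right, 3): (-2, -10) facing left
no other 3-command option fits: unique.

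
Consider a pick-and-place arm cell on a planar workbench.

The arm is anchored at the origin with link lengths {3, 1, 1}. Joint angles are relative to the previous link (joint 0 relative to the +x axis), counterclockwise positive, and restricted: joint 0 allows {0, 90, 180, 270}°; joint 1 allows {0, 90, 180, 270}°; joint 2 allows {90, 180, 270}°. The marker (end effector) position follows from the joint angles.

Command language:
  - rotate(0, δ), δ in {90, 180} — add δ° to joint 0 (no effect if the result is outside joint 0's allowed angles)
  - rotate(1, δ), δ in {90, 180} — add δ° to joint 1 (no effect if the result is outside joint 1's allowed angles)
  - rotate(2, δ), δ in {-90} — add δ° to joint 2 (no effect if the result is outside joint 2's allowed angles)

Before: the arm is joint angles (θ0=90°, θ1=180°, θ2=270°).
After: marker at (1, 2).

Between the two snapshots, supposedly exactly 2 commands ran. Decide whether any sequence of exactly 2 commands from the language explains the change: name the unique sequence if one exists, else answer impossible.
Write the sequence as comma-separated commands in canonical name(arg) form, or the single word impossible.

start: joint angles (θ0=90°, θ1=180°, θ2=270°)
[1] after rotate(2, -90): joint angles (θ0=90°, θ1=180°, θ2=180°)
[2] after rotate(2, -90): joint angles (θ0=90°, θ1=180°, θ2=90°)
all 25 alternatives checked — unique.

rotate(2, -90), rotate(2, -90)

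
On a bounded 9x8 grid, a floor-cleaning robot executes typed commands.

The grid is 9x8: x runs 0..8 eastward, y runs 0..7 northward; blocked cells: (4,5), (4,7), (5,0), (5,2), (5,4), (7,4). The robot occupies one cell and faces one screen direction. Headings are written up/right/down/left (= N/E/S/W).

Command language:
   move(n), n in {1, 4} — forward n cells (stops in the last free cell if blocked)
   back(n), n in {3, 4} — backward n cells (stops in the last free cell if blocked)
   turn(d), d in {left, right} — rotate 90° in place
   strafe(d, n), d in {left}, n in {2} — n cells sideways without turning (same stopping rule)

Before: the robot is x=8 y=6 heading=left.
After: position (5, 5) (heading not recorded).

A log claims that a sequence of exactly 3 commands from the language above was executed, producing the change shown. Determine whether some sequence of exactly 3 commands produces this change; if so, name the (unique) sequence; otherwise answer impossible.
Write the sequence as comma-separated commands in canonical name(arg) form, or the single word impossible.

key: order matters: swapping move(1) and move(4) lands elsewhere
initial: x=8 y=6 heading=left
step 1 (move(1)): x=7 y=6 heading=left
step 2 (strafe(left, 2)): x=7 y=5 heading=left
step 3 (move(4)): x=5 y=5 heading=left
no rival 3-sequence matches.

move(1), strafe(left, 2), move(4)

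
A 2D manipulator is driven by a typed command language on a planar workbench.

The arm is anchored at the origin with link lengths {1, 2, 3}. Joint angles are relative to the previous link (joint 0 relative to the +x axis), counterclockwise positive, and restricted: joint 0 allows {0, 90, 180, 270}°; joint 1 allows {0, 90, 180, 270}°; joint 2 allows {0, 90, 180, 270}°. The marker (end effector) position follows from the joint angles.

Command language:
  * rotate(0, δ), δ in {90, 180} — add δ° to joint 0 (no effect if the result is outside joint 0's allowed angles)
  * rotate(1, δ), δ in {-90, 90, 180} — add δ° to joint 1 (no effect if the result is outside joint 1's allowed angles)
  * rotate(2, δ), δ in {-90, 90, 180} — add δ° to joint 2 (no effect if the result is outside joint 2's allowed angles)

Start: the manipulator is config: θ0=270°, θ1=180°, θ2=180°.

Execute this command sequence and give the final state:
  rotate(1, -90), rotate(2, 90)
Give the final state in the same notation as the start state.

config: θ0=270°, θ1=90°, θ2=270°

t0: config: θ0=270°, θ1=180°, θ2=180°
step 1 (rotate(1, -90)): config: θ0=270°, θ1=90°, θ2=180°
step 2 (rotate(2, 90)): config: θ0=270°, θ1=90°, θ2=270°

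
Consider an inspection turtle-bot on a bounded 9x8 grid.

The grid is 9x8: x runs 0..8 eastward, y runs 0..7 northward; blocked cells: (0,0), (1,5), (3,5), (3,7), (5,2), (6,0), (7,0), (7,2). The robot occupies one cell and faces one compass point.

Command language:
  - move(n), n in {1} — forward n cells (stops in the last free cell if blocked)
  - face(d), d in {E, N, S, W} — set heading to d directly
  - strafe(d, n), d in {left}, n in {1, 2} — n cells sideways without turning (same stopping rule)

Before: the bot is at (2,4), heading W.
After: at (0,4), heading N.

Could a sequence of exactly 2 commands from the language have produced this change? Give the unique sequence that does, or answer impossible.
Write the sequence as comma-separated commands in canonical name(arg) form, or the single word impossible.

face(N), strafe(left, 2)

key: cell and facing (now N) both changed — the 2 commands mix motion and turning
initial: at (2,4), heading W
step 1 (face(N)): at (2,4), heading N
step 2 (strafe(left, 2)): at (0,4), heading N
all 49 alternatives checked — unique.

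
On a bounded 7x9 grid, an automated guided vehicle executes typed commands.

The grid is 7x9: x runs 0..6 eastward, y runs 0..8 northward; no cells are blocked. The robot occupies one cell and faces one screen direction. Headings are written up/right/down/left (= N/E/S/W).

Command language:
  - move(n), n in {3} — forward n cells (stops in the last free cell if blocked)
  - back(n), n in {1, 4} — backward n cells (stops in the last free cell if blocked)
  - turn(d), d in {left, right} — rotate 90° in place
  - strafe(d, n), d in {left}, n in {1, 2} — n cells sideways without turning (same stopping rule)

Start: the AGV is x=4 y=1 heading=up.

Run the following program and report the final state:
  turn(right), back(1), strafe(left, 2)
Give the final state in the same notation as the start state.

t0: x=4 y=1 heading=up
step 1 (turn(right)): x=4 y=1 heading=right
step 2 (back(1)): x=3 y=1 heading=right
step 3 (strafe(left, 2)): x=3 y=3 heading=right

x=3 y=3 heading=right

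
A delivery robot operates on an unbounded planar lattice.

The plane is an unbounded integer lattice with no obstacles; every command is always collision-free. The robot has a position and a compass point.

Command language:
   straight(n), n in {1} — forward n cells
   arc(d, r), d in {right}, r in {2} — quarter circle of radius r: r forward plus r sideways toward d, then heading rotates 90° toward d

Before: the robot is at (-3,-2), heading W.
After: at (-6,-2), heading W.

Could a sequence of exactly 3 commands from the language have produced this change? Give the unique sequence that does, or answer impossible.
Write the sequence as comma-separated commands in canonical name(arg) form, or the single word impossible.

straight(1), straight(1), straight(1)

key: still facing W at the end — nothing in the sequence rotates
initial: at (-3,-2), heading W
step 1 (straight(1)): at (-4,-2), heading W
step 2 (straight(1)): at (-5,-2), heading W
step 3 (straight(1)): at (-6,-2), heading W
no other 3-command option fits: unique.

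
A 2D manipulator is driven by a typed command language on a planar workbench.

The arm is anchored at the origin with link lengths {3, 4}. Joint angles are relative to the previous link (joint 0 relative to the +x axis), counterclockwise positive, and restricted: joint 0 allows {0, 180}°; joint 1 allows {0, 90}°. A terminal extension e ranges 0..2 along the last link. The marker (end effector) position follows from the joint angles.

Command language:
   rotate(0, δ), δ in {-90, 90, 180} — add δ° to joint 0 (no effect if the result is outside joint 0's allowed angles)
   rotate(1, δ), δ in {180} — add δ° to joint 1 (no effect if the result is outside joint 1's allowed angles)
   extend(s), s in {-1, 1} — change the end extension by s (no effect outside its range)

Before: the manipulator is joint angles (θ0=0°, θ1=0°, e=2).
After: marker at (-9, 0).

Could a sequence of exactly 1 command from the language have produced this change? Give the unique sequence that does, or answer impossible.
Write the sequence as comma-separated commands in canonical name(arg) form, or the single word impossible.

rotate(0, 180)

from: joint angles (θ0=0°, θ1=0°, e=2)
t=1 rotate(0, 180) ⇒ joint angles (θ0=180°, θ1=0°, e=2)
no other 1-command option fits: unique.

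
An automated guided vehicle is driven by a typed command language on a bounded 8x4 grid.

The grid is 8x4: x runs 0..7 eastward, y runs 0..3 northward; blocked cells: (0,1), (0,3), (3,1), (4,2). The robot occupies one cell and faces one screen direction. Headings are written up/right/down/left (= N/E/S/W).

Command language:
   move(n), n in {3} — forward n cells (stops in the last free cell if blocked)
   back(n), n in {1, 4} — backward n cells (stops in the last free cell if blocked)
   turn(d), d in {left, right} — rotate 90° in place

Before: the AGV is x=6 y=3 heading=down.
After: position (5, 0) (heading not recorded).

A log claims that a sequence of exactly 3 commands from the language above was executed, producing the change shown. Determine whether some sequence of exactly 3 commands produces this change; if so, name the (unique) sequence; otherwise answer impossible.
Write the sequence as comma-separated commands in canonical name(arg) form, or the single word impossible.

move(3), turn(left), back(1)

key: running back(1) before move(3) would end elsewhere — order is forced
initial: x=6 y=3 heading=down
1. move(3) → x=6 y=0 heading=down
2. turn(left) → x=6 y=0 heading=right
3. back(1) → x=5 y=0 heading=right
no other 3-command option fits: unique.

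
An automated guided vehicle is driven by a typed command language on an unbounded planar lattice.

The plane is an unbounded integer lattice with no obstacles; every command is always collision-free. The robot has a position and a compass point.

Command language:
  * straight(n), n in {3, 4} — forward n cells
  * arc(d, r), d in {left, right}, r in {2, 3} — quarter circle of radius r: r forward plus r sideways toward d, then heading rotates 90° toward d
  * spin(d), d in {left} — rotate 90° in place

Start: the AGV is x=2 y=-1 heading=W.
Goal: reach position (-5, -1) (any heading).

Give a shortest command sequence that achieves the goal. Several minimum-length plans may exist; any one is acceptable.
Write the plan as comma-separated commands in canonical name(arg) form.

initial: x=2 y=-1 heading=W
step 1 (straight(4)): x=-2 y=-1 heading=W
step 2 (straight(3)): x=-5 y=-1 heading=W
no 1-step plan works, so 2 is optimal.

straight(4), straight(3)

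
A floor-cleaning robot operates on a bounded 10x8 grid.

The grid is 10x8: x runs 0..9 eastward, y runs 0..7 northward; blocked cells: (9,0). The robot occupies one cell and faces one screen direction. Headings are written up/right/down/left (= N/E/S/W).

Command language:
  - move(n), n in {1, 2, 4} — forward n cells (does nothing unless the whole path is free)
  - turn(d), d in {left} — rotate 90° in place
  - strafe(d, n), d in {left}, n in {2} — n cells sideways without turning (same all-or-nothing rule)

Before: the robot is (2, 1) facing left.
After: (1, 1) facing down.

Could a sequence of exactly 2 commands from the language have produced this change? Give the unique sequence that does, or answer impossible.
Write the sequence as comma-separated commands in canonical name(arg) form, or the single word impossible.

key: running turn(left) before move(1) would end elsewhere — order is forced
t0: (2, 1) facing left
1. move(1) → (1, 1) facing left
2. turn(left) → (1, 1) facing down
no other 2-command option fits: unique.

move(1), turn(left)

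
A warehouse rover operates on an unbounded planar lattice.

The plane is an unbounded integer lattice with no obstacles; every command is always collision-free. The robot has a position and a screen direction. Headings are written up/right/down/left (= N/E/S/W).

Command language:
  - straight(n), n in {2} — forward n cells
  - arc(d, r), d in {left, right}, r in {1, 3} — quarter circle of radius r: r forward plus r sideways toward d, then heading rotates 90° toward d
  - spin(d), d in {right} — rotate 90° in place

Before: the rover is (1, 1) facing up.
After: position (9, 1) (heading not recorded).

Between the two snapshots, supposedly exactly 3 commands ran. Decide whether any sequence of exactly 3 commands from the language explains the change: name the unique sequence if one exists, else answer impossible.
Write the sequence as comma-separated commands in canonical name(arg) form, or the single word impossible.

arc(right, 3), straight(2), arc(right, 3)

t0: (1, 1) facing up
1. arc(right, 3) → (4, 4) facing right
2. straight(2) → (6, 4) facing right
3. arc(right, 3) → (9, 1) facing down
no rival 3-sequence matches.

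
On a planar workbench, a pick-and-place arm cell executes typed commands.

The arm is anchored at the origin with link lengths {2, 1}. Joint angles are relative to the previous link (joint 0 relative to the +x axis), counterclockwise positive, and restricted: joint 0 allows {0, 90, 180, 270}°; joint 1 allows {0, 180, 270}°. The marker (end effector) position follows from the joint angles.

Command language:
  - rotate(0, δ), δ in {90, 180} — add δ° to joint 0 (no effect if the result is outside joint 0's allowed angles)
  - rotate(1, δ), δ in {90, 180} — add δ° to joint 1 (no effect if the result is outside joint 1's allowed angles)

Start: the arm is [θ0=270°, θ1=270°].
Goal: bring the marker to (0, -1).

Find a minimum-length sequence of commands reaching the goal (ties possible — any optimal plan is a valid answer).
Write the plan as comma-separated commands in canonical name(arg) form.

rotate(1, 90), rotate(1, 180)

start: [θ0=270°, θ1=270°]
step 1 (rotate(1, 90)): [θ0=270°, θ1=0°]
step 2 (rotate(1, 180)): [θ0=270°, θ1=180°]
shorter routes all fall short; 2 is best.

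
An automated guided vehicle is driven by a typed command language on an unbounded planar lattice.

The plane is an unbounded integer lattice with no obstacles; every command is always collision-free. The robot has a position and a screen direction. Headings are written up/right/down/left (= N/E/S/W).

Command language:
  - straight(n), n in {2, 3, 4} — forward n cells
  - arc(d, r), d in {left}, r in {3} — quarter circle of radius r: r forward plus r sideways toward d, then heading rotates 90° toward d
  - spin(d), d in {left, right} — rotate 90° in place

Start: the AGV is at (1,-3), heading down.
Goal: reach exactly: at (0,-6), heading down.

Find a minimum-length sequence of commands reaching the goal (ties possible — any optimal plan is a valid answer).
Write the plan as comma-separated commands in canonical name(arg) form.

spin(left), straight(2), spin(left), spin(left), arc(left, 3)

initial: at (1,-3), heading down
t=1 spin(left) ⇒ at (1,-3), heading right
t=2 straight(2) ⇒ at (3,-3), heading right
t=3 spin(left) ⇒ at (3,-3), heading up
t=4 spin(left) ⇒ at (3,-3), heading left
t=5 arc(left, 3) ⇒ at (0,-6), heading down
minimal: 5 command(s), checked below 5.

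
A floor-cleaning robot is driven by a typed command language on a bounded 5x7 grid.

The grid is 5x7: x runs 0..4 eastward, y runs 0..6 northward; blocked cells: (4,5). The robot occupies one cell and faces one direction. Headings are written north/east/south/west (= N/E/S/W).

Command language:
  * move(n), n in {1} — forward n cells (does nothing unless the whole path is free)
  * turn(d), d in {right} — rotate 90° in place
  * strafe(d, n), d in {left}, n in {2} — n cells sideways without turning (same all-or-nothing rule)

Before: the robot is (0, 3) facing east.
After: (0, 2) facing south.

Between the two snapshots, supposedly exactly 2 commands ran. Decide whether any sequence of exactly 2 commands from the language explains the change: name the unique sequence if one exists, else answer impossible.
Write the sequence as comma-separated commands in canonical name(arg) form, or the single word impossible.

key: cell and facing (now S) both changed — the 2 commands mix motion and turning
from: (0, 3) facing east
[1] after turn(right): (0, 3) facing south
[2] after move(1): (0, 2) facing south
all 9 alternatives checked — unique.

turn(right), move(1)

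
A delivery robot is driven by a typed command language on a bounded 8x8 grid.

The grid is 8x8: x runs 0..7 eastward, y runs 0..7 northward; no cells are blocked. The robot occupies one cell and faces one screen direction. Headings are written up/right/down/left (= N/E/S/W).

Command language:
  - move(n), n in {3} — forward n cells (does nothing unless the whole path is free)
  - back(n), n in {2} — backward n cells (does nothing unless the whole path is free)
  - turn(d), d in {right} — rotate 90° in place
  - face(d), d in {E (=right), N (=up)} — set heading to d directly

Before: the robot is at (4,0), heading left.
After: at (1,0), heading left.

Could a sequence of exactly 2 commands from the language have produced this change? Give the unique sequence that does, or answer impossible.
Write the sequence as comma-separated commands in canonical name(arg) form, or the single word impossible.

move(3), move(3)

key: the second move(3) would leave the grid, so it does nothing
from: at (4,0), heading left
1. move(3) → at (1,0), heading left
2. move(3) → at (1,0), heading left
uniquely the one of 25 2-step routes that fits.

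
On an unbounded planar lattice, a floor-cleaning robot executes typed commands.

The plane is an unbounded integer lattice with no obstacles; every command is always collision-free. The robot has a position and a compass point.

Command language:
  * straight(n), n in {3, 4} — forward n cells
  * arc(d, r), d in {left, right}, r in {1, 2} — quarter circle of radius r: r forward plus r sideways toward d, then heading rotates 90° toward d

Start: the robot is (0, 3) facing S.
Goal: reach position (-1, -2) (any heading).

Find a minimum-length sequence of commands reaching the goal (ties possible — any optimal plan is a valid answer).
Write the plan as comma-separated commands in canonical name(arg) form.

straight(4), arc(right, 1)

begin: (0, 3) facing S
1. straight(4) → (0, -1) facing S
2. arc(right, 1) → (-1, -2) facing W
nothing shorter than 2 reaches the goal.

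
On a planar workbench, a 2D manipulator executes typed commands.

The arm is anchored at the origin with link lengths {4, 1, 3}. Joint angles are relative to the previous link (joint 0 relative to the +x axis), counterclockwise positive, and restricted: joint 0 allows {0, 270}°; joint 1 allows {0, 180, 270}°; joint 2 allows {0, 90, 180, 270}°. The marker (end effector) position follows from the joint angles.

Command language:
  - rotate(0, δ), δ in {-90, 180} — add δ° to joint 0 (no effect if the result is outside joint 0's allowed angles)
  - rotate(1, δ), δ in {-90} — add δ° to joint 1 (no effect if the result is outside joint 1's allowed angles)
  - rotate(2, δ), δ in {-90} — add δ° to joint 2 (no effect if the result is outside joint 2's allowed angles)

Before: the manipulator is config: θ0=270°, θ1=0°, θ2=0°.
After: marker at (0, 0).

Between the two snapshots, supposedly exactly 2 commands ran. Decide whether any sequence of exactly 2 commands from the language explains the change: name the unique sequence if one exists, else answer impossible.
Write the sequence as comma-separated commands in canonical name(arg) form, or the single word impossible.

rotate(1, -90), rotate(1, -90)

initial: config: θ0=270°, θ1=0°, θ2=0°
[1] after rotate(1, -90): config: θ0=270°, θ1=270°, θ2=0°
[2] after rotate(1, -90): config: θ0=270°, θ1=180°, θ2=0°
all 16 alternatives checked — unique.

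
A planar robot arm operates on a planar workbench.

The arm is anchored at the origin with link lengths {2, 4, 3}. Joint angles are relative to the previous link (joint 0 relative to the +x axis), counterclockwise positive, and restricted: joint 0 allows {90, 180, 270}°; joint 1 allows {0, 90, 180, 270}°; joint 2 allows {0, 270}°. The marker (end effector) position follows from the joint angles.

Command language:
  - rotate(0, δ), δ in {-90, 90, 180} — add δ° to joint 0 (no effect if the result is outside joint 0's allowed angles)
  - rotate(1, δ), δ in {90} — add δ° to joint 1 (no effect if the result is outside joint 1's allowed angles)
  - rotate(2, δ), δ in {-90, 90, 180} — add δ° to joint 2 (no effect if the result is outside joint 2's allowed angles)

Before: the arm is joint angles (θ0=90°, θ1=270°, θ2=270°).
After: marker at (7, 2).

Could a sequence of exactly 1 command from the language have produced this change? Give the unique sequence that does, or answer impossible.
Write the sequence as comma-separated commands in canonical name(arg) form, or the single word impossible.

rotate(2, 90)

initial: joint angles (θ0=90°, θ1=270°, θ2=270°)
step 1 (rotate(2, 90)): joint angles (θ0=90°, θ1=270°, θ2=0°)
no rival 1-sequence matches.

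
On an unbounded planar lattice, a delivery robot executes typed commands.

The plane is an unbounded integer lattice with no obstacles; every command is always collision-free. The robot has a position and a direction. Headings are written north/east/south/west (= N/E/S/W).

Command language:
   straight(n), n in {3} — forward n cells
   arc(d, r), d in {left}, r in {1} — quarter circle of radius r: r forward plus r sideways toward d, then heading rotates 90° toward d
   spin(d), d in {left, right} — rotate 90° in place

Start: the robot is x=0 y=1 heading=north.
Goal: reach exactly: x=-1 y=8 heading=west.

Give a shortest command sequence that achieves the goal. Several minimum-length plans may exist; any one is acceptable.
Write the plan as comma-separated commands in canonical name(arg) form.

initial: x=0 y=1 heading=north
[1] after straight(3): x=0 y=4 heading=north
[2] after straight(3): x=0 y=7 heading=north
[3] after arc(left, 1): x=-1 y=8 heading=west
shorter routes all fall short; 3 is best.

straight(3), straight(3), arc(left, 1)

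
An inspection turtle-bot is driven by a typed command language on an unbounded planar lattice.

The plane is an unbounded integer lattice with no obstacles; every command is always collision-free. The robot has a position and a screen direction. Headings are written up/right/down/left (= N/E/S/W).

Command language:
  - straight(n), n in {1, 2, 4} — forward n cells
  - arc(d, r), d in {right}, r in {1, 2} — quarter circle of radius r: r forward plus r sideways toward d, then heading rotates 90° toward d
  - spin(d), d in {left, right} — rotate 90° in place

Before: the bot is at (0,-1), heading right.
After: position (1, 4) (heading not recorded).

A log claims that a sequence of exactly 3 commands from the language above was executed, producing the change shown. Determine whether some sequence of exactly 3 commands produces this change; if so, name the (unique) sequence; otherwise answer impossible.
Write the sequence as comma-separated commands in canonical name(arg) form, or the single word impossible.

spin(left), straight(4), arc(right, 1)

key: running arc(right, 1) before spin(left) would end elsewhere — order is forced
from: at (0,-1), heading right
[1] after spin(left): at (0,-1), heading up
[2] after straight(4): at (0,3), heading up
[3] after arc(right, 1): at (1,4), heading right
uniquely the one of 343 3-step routes that fits.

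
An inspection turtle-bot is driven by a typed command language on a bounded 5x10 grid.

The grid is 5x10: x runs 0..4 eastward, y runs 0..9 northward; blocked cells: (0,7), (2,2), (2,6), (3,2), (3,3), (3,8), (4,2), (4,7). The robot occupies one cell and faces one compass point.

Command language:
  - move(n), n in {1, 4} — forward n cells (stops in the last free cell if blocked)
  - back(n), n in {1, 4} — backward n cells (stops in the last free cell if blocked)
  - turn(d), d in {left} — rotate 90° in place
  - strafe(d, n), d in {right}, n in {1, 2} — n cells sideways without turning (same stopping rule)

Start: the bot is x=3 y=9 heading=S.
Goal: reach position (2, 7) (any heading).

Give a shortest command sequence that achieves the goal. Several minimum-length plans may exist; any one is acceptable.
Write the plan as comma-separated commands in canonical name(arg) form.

strafe(right, 1), move(4)

start: x=3 y=9 heading=S
[1] after strafe(right, 1): x=2 y=9 heading=S
[2] after move(4): x=2 y=7 heading=S
shorter routes all fall short; 2 is best.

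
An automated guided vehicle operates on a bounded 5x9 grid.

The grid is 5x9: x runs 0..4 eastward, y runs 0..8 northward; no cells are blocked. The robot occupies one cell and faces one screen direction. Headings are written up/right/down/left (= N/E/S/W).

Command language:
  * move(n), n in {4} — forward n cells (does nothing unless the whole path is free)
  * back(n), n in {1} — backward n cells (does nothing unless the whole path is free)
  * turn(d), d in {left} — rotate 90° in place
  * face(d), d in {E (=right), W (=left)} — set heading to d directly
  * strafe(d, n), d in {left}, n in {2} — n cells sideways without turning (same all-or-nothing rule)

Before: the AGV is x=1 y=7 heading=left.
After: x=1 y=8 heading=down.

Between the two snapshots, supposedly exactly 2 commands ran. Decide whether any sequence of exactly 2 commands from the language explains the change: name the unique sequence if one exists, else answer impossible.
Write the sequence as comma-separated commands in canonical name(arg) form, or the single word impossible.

turn(left), back(1)

key: cell and facing (now S) both changed — the 2 commands mix motion and turning
initial: x=1 y=7 heading=left
1. turn(left) → x=1 y=7 heading=down
2. back(1) → x=1 y=8 heading=down
uniquely the one of 36 2-step routes that fits.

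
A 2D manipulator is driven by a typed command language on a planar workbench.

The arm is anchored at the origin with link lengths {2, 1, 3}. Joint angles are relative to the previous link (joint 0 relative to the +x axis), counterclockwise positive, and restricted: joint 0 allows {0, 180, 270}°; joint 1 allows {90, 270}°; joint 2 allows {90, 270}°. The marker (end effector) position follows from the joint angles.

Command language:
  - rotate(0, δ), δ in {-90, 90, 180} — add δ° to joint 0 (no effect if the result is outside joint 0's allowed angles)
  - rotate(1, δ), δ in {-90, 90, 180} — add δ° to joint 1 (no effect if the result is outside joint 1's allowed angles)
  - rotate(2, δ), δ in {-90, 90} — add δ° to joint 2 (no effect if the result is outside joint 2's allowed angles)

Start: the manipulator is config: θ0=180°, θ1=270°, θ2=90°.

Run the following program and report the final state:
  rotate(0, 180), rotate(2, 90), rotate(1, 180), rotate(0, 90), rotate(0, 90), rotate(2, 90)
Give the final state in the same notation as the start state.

from: config: θ0=180°, θ1=270°, θ2=90°
step 1 (rotate(0, 180)): config: θ0=0°, θ1=270°, θ2=90°
step 2 (rotate(2, 90)): config: θ0=0°, θ1=270°, θ2=90°
step 3 (rotate(1, 180)): config: θ0=0°, θ1=90°, θ2=90°
step 4 (rotate(0, 90)): config: θ0=0°, θ1=90°, θ2=90°
step 5 (rotate(0, 90)): config: θ0=0°, θ1=90°, θ2=90°
step 6 (rotate(2, 90)): config: θ0=0°, θ1=90°, θ2=90°

config: θ0=0°, θ1=90°, θ2=90°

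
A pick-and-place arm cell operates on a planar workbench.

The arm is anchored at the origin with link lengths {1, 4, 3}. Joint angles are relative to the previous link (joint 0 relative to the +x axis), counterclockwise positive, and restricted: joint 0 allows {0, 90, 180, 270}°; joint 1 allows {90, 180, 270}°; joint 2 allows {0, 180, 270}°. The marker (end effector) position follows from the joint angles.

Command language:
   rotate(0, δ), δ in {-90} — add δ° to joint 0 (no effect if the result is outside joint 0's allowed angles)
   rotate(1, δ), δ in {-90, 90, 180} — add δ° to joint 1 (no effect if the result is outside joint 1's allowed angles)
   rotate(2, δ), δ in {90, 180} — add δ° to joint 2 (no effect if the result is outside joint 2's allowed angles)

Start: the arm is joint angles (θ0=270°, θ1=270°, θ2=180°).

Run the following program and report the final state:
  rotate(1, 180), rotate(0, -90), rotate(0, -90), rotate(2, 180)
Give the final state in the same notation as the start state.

joint angles (θ0=90°, θ1=90°, θ2=0°)

start: joint angles (θ0=270°, θ1=270°, θ2=180°)
step 1 (rotate(1, 180)): joint angles (θ0=270°, θ1=90°, θ2=180°)
step 2 (rotate(0, -90)): joint angles (θ0=180°, θ1=90°, θ2=180°)
step 3 (rotate(0, -90)): joint angles (θ0=90°, θ1=90°, θ2=180°)
step 4 (rotate(2, 180)): joint angles (θ0=90°, θ1=90°, θ2=0°)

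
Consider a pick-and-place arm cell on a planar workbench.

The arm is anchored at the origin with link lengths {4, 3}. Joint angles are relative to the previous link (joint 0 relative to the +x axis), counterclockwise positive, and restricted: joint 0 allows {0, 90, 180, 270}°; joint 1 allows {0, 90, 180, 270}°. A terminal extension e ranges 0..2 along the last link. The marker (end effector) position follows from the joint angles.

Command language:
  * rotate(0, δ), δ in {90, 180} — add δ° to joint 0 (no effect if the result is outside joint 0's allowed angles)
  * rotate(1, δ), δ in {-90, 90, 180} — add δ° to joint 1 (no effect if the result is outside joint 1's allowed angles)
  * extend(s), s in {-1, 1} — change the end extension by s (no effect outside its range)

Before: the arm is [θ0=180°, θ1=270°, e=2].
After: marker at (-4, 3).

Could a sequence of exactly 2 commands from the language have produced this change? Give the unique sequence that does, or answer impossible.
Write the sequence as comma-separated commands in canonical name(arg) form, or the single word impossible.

extend(-1), extend(-1)

initial: [θ0=180°, θ1=270°, e=2]
[1] after extend(-1): [θ0=180°, θ1=270°, e=1]
[2] after extend(-1): [θ0=180°, θ1=270°, e=0]
no other 2-command option fits: unique.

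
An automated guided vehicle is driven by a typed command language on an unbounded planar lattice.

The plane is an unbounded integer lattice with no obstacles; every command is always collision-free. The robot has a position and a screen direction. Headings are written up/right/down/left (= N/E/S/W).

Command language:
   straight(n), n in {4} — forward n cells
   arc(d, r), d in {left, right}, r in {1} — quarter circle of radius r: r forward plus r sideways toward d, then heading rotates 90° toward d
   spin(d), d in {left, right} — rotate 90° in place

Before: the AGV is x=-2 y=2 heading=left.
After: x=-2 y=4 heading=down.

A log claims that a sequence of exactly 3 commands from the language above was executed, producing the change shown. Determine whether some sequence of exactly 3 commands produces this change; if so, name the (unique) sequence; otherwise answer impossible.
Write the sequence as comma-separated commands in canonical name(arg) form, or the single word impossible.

arc(right, 1), arc(right, 1), spin(right)

key: position moved to (-2,4) AND the heading swung to S — translation plus rotation needed
from: x=-2 y=2 heading=left
t=1 arc(right, 1) ⇒ x=-3 y=3 heading=up
t=2 arc(right, 1) ⇒ x=-2 y=4 heading=right
t=3 spin(right) ⇒ x=-2 y=4 heading=down
no rival 3-sequence matches.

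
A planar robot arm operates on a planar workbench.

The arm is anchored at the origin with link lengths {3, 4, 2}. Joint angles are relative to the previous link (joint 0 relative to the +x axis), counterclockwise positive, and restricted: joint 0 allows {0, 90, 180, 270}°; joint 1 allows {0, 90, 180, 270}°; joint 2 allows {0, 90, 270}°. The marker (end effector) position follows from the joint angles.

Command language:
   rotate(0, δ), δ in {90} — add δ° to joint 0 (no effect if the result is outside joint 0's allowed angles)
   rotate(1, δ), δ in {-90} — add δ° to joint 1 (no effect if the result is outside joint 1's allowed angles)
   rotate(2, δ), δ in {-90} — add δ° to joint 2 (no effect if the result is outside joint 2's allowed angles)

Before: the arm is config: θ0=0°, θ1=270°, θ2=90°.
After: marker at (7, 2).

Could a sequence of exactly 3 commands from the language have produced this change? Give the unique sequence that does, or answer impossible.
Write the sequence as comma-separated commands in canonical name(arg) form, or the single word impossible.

rotate(1, -90), rotate(1, -90), rotate(1, -90)

start: config: θ0=0°, θ1=270°, θ2=90°
[1] after rotate(1, -90): config: θ0=0°, θ1=180°, θ2=90°
[2] after rotate(1, -90): config: θ0=0°, θ1=90°, θ2=90°
[3] after rotate(1, -90): config: θ0=0°, θ1=0°, θ2=90°
no other 3-command option fits: unique.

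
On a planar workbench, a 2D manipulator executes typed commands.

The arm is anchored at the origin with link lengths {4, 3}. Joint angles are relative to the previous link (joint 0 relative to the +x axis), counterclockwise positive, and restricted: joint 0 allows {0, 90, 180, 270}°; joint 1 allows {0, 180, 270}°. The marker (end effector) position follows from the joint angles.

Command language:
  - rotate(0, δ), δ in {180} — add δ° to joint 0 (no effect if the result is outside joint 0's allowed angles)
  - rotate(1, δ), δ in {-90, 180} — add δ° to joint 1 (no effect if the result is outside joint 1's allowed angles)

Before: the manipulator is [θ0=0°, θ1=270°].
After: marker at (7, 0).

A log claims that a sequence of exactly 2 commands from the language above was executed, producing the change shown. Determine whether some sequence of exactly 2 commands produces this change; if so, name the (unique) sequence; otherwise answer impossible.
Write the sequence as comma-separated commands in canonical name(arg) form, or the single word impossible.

rotate(1, -90), rotate(1, 180)

key: order matters: swapping rotate(1, -90) and rotate(1, 180) lands elsewhere
start: [θ0=0°, θ1=270°]
t=1 rotate(1, -90) ⇒ [θ0=0°, θ1=180°]
t=2 rotate(1, 180) ⇒ [θ0=0°, θ1=0°]
no rival 2-sequence matches.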